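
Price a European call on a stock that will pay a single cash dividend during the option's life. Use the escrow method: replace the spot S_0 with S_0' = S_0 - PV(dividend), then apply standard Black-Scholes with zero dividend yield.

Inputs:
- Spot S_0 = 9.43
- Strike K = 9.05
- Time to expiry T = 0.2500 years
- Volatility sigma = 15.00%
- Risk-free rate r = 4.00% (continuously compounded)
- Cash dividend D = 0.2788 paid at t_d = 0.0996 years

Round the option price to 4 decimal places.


Answer: Price = 0.3779

Derivation:
PV(D) = D * exp(-r * t_d) = 0.2788 * 0.99602393 = 0.27769147
S_0' = S_0 - PV(D) = 9.4300 - 0.27769147 = 9.15230853
d1 = (ln(S_0'/K) + (r + sigma^2/2)*T) / (sigma*sqrt(T)) = 0.32071851
d2 = d1 - sigma*sqrt(T) = 0.24571851
exp(-rT) = 0.99004983
N(d1) = 0.62578814; N(d2) = 0.59704993
C = S_0' * N(d1) - K * exp(-rT) * N(d2) = 9.15230853 * 0.62578814 - 9.0500 * 0.99004983 * 0.59704993 = 0.3779


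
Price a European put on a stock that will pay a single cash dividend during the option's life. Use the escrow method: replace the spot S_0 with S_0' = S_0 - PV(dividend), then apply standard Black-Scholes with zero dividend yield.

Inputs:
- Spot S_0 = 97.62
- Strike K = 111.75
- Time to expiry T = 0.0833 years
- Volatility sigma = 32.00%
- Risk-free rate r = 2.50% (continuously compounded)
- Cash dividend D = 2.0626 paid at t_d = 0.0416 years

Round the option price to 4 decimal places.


PV(D) = D * exp(-r * t_d) = 2.0626 * 0.99896054 = 2.06045601
S_0' = S_0 - PV(D) = 97.6200 - 2.06045601 = 95.55954399
d1 = (ln(S_0'/K) + (r + sigma^2/2)*T) / (sigma*sqrt(T)) = -1.62593309
d2 = d1 - sigma*sqrt(T) = -1.71829066
exp(-rT) = 0.99791967
N(-d1) = 0.94801806; N(-d2) = 0.95712819
P = K * exp(-rT) * N(-d2) - S_0' * N(-d1) = 111.7500 * 0.99791967 * 0.95712819 - 95.55954399 * 0.94801806 = 16.1444

Answer: Price = 16.1444


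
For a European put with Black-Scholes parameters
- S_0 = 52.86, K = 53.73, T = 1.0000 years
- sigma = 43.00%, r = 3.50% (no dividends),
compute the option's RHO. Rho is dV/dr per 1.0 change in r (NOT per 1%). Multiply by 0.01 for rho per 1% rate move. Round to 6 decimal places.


d1 = 0.2584311731; d2 = -0.1715688269
phi(d1) = 0.3858402448; exp(-qT) = 1.0000000000; exp(-rT) = 0.9656054163
N(-d2) = 0.5681117417
Rho = -K*T*exp(-rT)*N(-d2) = -53.7300 * 1.0000 * 0.9656054163 * 0.5681117417 = -29.474761

Answer: Rho = -29.474761


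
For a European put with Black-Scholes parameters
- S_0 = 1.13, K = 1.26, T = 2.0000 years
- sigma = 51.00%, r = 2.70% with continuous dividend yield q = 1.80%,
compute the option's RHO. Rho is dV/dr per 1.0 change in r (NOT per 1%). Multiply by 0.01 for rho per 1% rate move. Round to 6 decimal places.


d1 = 0.2346012698; d2 = -0.4866476470
phi(d1) = 0.3881135176; exp(-qT) = 0.9646402935; exp(-rT) = 0.9474321065
N(-d2) = 0.6867459741
Rho = -K*T*exp(-rT)*N(-d2) = -1.2600 * 2.0000 * 0.9474321065 * 0.6867459741 = -1.639626

Answer: Rho = -1.639626


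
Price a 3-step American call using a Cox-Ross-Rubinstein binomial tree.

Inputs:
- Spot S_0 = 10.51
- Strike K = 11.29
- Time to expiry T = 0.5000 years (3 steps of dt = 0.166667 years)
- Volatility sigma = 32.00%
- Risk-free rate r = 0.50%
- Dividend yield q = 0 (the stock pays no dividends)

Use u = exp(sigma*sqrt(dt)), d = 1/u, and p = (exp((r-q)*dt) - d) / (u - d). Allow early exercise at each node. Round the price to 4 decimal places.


dt = T/N = 0.166667
u = exp(sigma*sqrt(dt)) = 1.139557; d = 1/u = 0.877534
p = (exp((r-q)*dt) - d) / (u - d) = 0.470568
Discount per step: exp(-r*dt) = 0.999167
Stock lattice S(k, i) with i counting down-moves:
  k=0: S(0,0) = 10.5100
  k=1: S(1,0) = 11.9767; S(1,1) = 9.2229
  k=2: S(2,0) = 13.6482; S(2,1) = 10.5100; S(2,2) = 8.0934
  k=3: S(3,0) = 15.5529; S(3,1) = 11.9767; S(3,2) = 9.2229; S(3,3) = 7.1022
Terminal payoffs V(N, i) = max(S_T - K, 0):
  V(3,0) = 4.262876; V(3,1) = 0.686742; V(3,2) = 0.000000; V(3,3) = 0.000000
Backward induction: V(k, i) = exp(-r*dt) * [p * V(k+1, i) + (1-p) * V(k+1, i+1)]; then take max(V_cont, immediate exercise) for American.
  V(2,0) = exp(-r*dt) * [p*4.262876 + (1-p)*0.686742] = 2.367583; exercise = 2.358179; V(2,0) = max -> 2.367583
  V(2,1) = exp(-r*dt) * [p*0.686742 + (1-p)*0.000000] = 0.322890; exercise = 0.000000; V(2,1) = max -> 0.322890
  V(2,2) = exp(-r*dt) * [p*0.000000 + (1-p)*0.000000] = 0.000000; exercise = 0.000000; V(2,2) = max -> 0.000000
  V(1,0) = exp(-r*dt) * [p*2.367583 + (1-p)*0.322890] = 1.283987; exercise = 0.686742; V(1,0) = max -> 1.283987
  V(1,1) = exp(-r*dt) * [p*0.322890 + (1-p)*0.000000] = 0.151815; exercise = 0.000000; V(1,1) = max -> 0.151815
  V(0,0) = exp(-r*dt) * [p*1.283987 + (1-p)*0.151815] = 0.684009; exercise = 0.000000; V(0,0) = max -> 0.684009

Answer: Price = V(0,0) = 0.6840


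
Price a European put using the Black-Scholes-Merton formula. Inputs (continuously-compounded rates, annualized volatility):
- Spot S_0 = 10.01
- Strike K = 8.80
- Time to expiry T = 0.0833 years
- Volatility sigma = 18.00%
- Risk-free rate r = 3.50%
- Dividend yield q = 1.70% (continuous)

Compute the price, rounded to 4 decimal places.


Answer: Price = 0.0009

Derivation:
d1 = (ln(S/K) + (r - q + 0.5*sigma^2) * T) / (sigma * sqrt(T)) = 2.53472311
d2 = d1 - sigma * sqrt(T) = 2.48277198
exp(-rT) = 0.99708875; exp(-qT) = 0.99858490
P = K * exp(-rT) * N(-d2) - S_0 * exp(-qT) * N(-d1)
N(-d1) = 0.00562681; N(-d2) = 0.00651823
P = 8.8000 * 0.99708875 * 0.00651823 - 10.0100 * 0.99858490 * 0.00562681 = 0.0009


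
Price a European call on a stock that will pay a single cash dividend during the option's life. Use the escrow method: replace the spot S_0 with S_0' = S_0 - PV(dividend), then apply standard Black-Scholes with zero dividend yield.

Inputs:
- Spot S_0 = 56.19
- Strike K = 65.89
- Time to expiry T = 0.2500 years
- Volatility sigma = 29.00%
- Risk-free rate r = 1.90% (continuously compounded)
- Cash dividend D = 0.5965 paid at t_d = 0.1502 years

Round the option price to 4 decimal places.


PV(D) = D * exp(-r * t_d) = 0.5965 * 0.99715027 = 0.59480013
S_0' = S_0 - PV(D) = 56.1900 - 0.59480013 = 55.59519987
d1 = (ln(S_0'/K) + (r + sigma^2/2)*T) / (sigma*sqrt(T)) = -1.06639532
d2 = d1 - sigma*sqrt(T) = -1.21139532
exp(-rT) = 0.99526126
N(d1) = 0.14312249; N(d2) = 0.11287197
C = S_0' * N(d1) - K * exp(-rT) * N(d2) = 55.59519987 * 0.14312249 - 65.8900 * 0.99526126 * 0.11287197 = 0.5550

Answer: Price = 0.5550


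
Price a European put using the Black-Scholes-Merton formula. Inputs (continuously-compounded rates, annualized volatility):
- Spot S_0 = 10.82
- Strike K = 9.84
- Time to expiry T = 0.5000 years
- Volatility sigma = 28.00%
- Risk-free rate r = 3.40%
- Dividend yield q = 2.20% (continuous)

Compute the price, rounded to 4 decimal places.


d1 = (ln(S/K) + (r - q + 0.5*sigma^2) * T) / (sigma * sqrt(T)) = 0.60882178
d2 = d1 - sigma * sqrt(T) = 0.41083188
exp(-rT) = 0.98314368; exp(-qT) = 0.98906028
P = K * exp(-rT) * N(-d2) - S_0 * exp(-qT) * N(-d1)
N(-d1) = 0.27132129; N(-d2) = 0.34059791
P = 9.8400 * 0.98314368 * 0.34059791 - 10.8200 * 0.98906028 * 0.27132129 = 0.3914

Answer: Price = 0.3914


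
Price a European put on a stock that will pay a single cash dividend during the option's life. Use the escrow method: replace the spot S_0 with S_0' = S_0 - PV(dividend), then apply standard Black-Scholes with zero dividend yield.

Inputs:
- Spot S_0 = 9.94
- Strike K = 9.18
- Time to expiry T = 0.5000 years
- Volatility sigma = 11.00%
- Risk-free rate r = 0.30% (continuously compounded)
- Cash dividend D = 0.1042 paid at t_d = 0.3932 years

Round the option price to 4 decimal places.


PV(D) = D * exp(-r * t_d) = 0.1042 * 0.99882110 = 0.10407716
S_0' = S_0 - PV(D) = 9.9400 - 0.10407716 = 9.83592284
d1 = (ln(S_0'/K) + (r + sigma^2/2)*T) / (sigma*sqrt(T)) = 0.94545416
d2 = d1 - sigma*sqrt(T) = 0.86767241
exp(-rT) = 0.99850112
N(-d1) = 0.17221353; N(-d2) = 0.19278685
P = K * exp(-rT) * N(-d2) - S_0' * N(-d1) = 9.1800 * 0.99850112 * 0.19278685 - 9.83592284 * 0.17221353 = 0.0733

Answer: Price = 0.0733


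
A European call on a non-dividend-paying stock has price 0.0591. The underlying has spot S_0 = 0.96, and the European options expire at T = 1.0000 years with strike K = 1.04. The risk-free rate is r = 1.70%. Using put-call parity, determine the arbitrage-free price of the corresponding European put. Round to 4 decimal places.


Put-call parity: C - P = S_0 * exp(-qT) - K * exp(-rT).
S_0 * exp(-qT) = 0.9600 * 1.00000000 = 0.96000000
K * exp(-rT) = 1.0400 * 0.98314368 = 1.02246943
P = C - S*exp(-qT) + K*exp(-rT)
P = 0.0591 - 0.96000000 + 1.02246943 = 0.1216

Answer: Put price = 0.1216


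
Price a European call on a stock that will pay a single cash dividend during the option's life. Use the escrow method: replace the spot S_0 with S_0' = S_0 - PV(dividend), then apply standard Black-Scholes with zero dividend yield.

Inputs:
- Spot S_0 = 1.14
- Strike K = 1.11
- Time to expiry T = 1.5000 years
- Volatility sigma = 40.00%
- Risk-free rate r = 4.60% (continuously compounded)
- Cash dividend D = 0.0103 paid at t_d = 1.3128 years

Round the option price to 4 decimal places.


Answer: Price = 0.2600

Derivation:
PV(D) = D * exp(-r * t_d) = 0.0103 * 0.94139845 = 0.00969640
S_0' = S_0 - PV(D) = 1.1400 - 0.00969640 = 1.13030360
d1 = (ln(S_0'/K) + (r + sigma^2/2)*T) / (sigma*sqrt(T)) = 0.42279469
d2 = d1 - sigma*sqrt(T) = -0.06710326
exp(-rT) = 0.93332668
N(d1) = 0.66377747; N(d2) = 0.47324975
C = S_0' * N(d1) - K * exp(-rT) * N(d2) = 1.13030360 * 0.66377747 - 1.1100 * 0.93332668 * 0.47324975 = 0.2600


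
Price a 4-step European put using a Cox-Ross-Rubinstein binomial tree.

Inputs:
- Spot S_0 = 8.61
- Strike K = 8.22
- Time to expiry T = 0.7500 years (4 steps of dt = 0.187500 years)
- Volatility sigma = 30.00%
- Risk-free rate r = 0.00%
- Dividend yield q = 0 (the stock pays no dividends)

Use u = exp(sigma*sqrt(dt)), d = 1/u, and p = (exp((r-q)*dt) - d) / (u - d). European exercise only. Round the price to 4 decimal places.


Answer: Price = V(0,0) = 0.6951

Derivation:
dt = T/N = 0.187500
u = exp(sigma*sqrt(dt)) = 1.138719; d = 1/u = 0.878180
p = (exp((r-q)*dt) - d) / (u - d) = 0.467570
Discount per step: exp(-r*dt) = 1.000000
Stock lattice S(k, i) with i counting down-moves:
  k=0: S(0,0) = 8.6100
  k=1: S(1,0) = 9.8044; S(1,1) = 7.5611
  k=2: S(2,0) = 11.1644; S(2,1) = 8.6100; S(2,2) = 6.6400
  k=3: S(3,0) = 12.7131; S(3,1) = 9.8044; S(3,2) = 7.5611; S(3,3) = 5.8311
  k=4: S(4,0) = 14.4767; S(4,1) = 11.1644; S(4,2) = 8.6100; S(4,3) = 6.6400; S(4,4) = 5.1208
Terminal payoffs V(N, i) = max(K - S_T, 0):
  V(4,0) = 0.000000; V(4,1) = 0.000000; V(4,2) = 0.000000; V(4,3) = 1.579969; V(4,4) = 3.099208
Backward induction: V(k, i) = exp(-r*dt) * [p * V(k+1, i) + (1-p) * V(k+1, i+1)].
  V(3,0) = exp(-r*dt) * [p*0.000000 + (1-p)*0.000000] = 0.000000
  V(3,1) = exp(-r*dt) * [p*0.000000 + (1-p)*0.000000] = 0.000000
  V(3,2) = exp(-r*dt) * [p*0.000000 + (1-p)*1.579969] = 0.841223
  V(3,3) = exp(-r*dt) * [p*1.579969 + (1-p)*3.099208] = 2.388858
  V(2,0) = exp(-r*dt) * [p*0.000000 + (1-p)*0.000000] = 0.000000
  V(2,1) = exp(-r*dt) * [p*0.000000 + (1-p)*0.841223] = 0.447893
  V(2,2) = exp(-r*dt) * [p*0.841223 + (1-p)*2.388858] = 1.665231
  V(1,0) = exp(-r*dt) * [p*0.000000 + (1-p)*0.447893] = 0.238472
  V(1,1) = exp(-r*dt) * [p*0.447893 + (1-p)*1.665231] = 1.096041
  V(0,0) = exp(-r*dt) * [p*0.238472 + (1-p)*1.096041] = 0.695067


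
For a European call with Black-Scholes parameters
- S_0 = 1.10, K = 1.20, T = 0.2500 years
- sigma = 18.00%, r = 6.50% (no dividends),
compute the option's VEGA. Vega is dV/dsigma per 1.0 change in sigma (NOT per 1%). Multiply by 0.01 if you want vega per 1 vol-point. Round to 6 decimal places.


d1 = -0.7412375221; d2 = -0.8312375221
phi(d1) = 0.3031113451; exp(-qT) = 1.0000000000; exp(-rT) = 0.9838813190
Vega = S * exp(-qT) * phi(d1) * sqrt(T) = 1.1000 * 1.0000000000 * 0.3031113451 * 0.5000000000 = 0.166711

Answer: Vega = 0.166711


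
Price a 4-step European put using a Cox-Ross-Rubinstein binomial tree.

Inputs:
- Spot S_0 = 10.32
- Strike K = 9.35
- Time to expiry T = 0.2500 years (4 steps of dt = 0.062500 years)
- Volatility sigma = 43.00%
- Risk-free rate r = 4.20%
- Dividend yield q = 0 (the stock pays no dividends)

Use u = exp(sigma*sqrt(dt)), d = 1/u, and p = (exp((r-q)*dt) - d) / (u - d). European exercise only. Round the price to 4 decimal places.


Answer: Price = V(0,0) = 0.4518

Derivation:
dt = T/N = 0.062500
u = exp(sigma*sqrt(dt)) = 1.113491; d = 1/u = 0.898077
p = (exp((r-q)*dt) - d) / (u - d) = 0.485353
Discount per step: exp(-r*dt) = 0.997378
Stock lattice S(k, i) with i counting down-moves:
  k=0: S(0,0) = 10.3200
  k=1: S(1,0) = 11.4912; S(1,1) = 9.2681
  k=2: S(2,0) = 12.7954; S(2,1) = 10.3200; S(2,2) = 8.3235
  k=3: S(3,0) = 14.2475; S(3,1) = 11.4912; S(3,2) = 9.2681; S(3,3) = 7.4751
  k=4: S(4,0) = 15.8645; S(4,1) = 12.7954; S(4,2) = 10.3200; S(4,3) = 8.3235; S(4,4) = 6.7133
Terminal payoffs V(N, i) = max(K - S_T, 0):
  V(4,0) = 0.000000; V(4,1) = 0.000000; V(4,2) = 0.000000; V(4,3) = 1.026492; V(4,4) = 2.636746
Backward induction: V(k, i) = exp(-r*dt) * [p * V(k+1, i) + (1-p) * V(k+1, i+1)].
  V(3,0) = exp(-r*dt) * [p*0.000000 + (1-p)*0.000000] = 0.000000
  V(3,1) = exp(-r*dt) * [p*0.000000 + (1-p)*0.000000] = 0.000000
  V(3,2) = exp(-r*dt) * [p*0.000000 + (1-p)*1.026492] = 0.526897
  V(3,3) = exp(-r*dt) * [p*1.026492 + (1-p)*2.636746] = 1.850342
  V(2,0) = exp(-r*dt) * [p*0.000000 + (1-p)*0.000000] = 0.000000
  V(2,1) = exp(-r*dt) * [p*0.000000 + (1-p)*0.526897] = 0.270455
  V(2,2) = exp(-r*dt) * [p*0.526897 + (1-p)*1.850342] = 1.204837
  V(1,0) = exp(-r*dt) * [p*0.000000 + (1-p)*0.270455] = 0.138824
  V(1,1) = exp(-r*dt) * [p*0.270455 + (1-p)*1.204837] = 0.749363
  V(0,0) = exp(-r*dt) * [p*0.138824 + (1-p)*0.749363] = 0.451848


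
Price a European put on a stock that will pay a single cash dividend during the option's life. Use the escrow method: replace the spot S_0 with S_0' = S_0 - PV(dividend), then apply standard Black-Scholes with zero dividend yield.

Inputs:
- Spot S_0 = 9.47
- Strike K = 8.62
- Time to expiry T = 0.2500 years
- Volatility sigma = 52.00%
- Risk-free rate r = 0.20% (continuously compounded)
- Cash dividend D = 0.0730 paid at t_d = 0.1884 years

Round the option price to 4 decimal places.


Answer: Price = 0.5920

Derivation:
PV(D) = D * exp(-r * t_d) = 0.0730 * 0.99962327 = 0.07297250
S_0' = S_0 - PV(D) = 9.4700 - 0.07297250 = 9.39702750
d1 = (ln(S_0'/K) + (r + sigma^2/2)*T) / (sigma*sqrt(T)) = 0.46387820
d2 = d1 - sigma*sqrt(T) = 0.20387820
exp(-rT) = 0.99950012
N(-d1) = 0.32136751; N(-d2) = 0.41922434
P = K * exp(-rT) * N(-d2) - S_0' * N(-d1) = 8.6200 * 0.99950012 * 0.41922434 - 9.39702750 * 0.32136751 = 0.5920


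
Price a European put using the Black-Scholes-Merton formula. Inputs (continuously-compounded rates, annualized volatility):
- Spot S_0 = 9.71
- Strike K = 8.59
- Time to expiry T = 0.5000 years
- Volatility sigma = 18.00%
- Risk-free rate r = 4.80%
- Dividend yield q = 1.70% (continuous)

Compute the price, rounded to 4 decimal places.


Answer: Price = 0.0808

Derivation:
d1 = (ln(S/K) + (r - q + 0.5*sigma^2) * T) / (sigma * sqrt(T)) = 1.14832213
d2 = d1 - sigma * sqrt(T) = 1.02104291
exp(-rT) = 0.97628571; exp(-qT) = 0.99153602
P = K * exp(-rT) * N(-d2) - S_0 * exp(-qT) * N(-d1)
N(-d1) = 0.12541780; N(-d2) = 0.15361705
P = 8.5900 * 0.97628571 * 0.15361705 - 9.7100 * 0.99153602 * 0.12541780 = 0.0808


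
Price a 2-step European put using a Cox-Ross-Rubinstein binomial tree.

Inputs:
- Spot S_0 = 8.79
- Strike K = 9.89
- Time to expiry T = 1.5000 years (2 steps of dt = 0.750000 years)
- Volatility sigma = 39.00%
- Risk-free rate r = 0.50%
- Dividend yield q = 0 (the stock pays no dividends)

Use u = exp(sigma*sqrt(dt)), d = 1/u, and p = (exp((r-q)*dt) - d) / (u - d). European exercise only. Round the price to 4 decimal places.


Answer: Price = V(0,0) = 2.3298

Derivation:
dt = T/N = 0.750000
u = exp(sigma*sqrt(dt)) = 1.401790; d = 1/u = 0.713374
p = (exp((r-q)*dt) - d) / (u - d) = 0.421814
Discount per step: exp(-r*dt) = 0.996257
Stock lattice S(k, i) with i counting down-moves:
  k=0: S(0,0) = 8.7900
  k=1: S(1,0) = 12.3217; S(1,1) = 6.2706
  k=2: S(2,0) = 17.2725; S(2,1) = 8.7900; S(2,2) = 4.4732
Terminal payoffs V(N, i) = max(K - S_T, 0):
  V(2,0) = 0.000000; V(2,1) = 1.100000; V(2,2) = 5.416751
Backward induction: V(k, i) = exp(-r*dt) * [p * V(k+1, i) + (1-p) * V(k+1, i+1)].
  V(1,0) = exp(-r*dt) * [p*0.000000 + (1-p)*1.100000] = 0.633624
  V(1,1) = exp(-r*dt) * [p*1.100000 + (1-p)*5.416751] = 3.582427
  V(0,0) = exp(-r*dt) * [p*0.633624 + (1-p)*3.582427] = 2.329829


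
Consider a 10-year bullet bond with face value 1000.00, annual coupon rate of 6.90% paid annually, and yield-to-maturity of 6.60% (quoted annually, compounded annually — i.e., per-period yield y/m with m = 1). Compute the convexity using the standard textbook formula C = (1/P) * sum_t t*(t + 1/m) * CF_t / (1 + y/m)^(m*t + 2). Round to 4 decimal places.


Coupon per period c = face * coupon_rate / m = 69.000000
Periods per year m = 1; per-period yield y/m = 0.066000
Number of cashflows N = 10
Cashflows (t years, CF_t, discount factor 1/(1+y/m)^(m*t), PV):
  t = 1.0000: CF_t = 69.000000, DF = 0.938086, PV = 64.727955
  t = 2.0000: CF_t = 69.000000, DF = 0.880006, PV = 60.720408
  t = 3.0000: CF_t = 69.000000, DF = 0.825521, PV = 56.960983
  t = 4.0000: CF_t = 69.000000, DF = 0.774410, PV = 53.434318
  t = 5.0000: CF_t = 69.000000, DF = 0.726464, PV = 50.126002
  t = 6.0000: CF_t = 69.000000, DF = 0.681486, PV = 47.022516
  t = 7.0000: CF_t = 69.000000, DF = 0.639292, PV = 44.111178
  t = 8.0000: CF_t = 69.000000, DF = 0.599711, PV = 41.380092
  t = 9.0000: CF_t = 69.000000, DF = 0.562581, PV = 38.818098
  t = 10.0000: CF_t = 1069.000000, DF = 0.527750, PV = 564.164375
Price P = sum_t PV_t = 1021.465925
Convexity numerator sum_t t*(t + 1/m) * CF_t / (1+y/m)^(m*t + 2):
  t = 1.0000: term = 113.921966
  t = 2.0000: term = 320.605909
  t = 3.0000: term = 601.512024
  t = 4.0000: term = 940.450319
  t = 5.0000: term = 1323.335346
  t = 6.0000: term = 1737.963869
  t = 7.0000: term = 2173.813470
  t = 8.0000: term = 2621.860256
  t = 9.0000: term = 3074.413996
  t = 10.0000: term = 54611.478463
Convexity = (1/P) * sum = 67519.355619 / 1021.465925 = 66.100448

Answer: Convexity = 66.1004


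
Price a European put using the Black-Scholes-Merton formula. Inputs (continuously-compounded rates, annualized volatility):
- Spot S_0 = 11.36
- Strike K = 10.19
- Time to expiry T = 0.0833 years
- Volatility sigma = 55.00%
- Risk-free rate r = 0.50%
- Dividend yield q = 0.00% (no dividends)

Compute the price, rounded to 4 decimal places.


Answer: Price = 0.2488

Derivation:
d1 = (ln(S/K) + (r - q + 0.5*sigma^2) * T) / (sigma * sqrt(T)) = 0.76670986
d2 = d1 - sigma * sqrt(T) = 0.60797029
exp(-rT) = 0.99958359; exp(-qT) = 1.00000000
P = K * exp(-rT) * N(-d2) - S_0 * exp(-qT) * N(-d1)
N(-d1) = 0.22162702; N(-d2) = 0.27160359
P = 10.1900 * 0.99958359 * 0.27160359 - 11.3600 * 1.00000000 * 0.22162702 = 0.2488


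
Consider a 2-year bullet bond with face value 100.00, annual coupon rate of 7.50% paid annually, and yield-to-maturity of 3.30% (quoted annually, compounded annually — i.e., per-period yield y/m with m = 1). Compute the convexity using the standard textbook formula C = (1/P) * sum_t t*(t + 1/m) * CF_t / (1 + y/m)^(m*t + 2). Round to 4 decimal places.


Answer: Convexity = 5.3708

Derivation:
Coupon per period c = face * coupon_rate / m = 7.500000
Periods per year m = 1; per-period yield y/m = 0.033000
Number of cashflows N = 2
Cashflows (t years, CF_t, discount factor 1/(1+y/m)^(m*t), PV):
  t = 1.0000: CF_t = 7.500000, DF = 0.968054, PV = 7.260407
  t = 2.0000: CF_t = 107.500000, DF = 0.937129, PV = 100.741363
Price P = sum_t PV_t = 108.001769
Convexity numerator sum_t t*(t + 1/m) * CF_t / (1+y/m)^(m*t + 2):
  t = 1.0000: term = 13.607874
  t = 2.0000: term = 566.445888
Convexity = (1/P) * sum = 580.053763 / 108.001769 = 5.370780


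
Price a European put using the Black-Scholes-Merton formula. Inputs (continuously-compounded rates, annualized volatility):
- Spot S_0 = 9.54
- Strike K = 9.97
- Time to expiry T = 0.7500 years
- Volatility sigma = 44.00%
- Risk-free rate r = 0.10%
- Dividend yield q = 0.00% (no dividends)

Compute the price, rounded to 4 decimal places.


d1 = (ln(S/K) + (r - q + 0.5*sigma^2) * T) / (sigma * sqrt(T)) = 0.07679520
d2 = d1 - sigma * sqrt(T) = -0.30425598
exp(-rT) = 0.99925028; exp(-qT) = 1.00000000
P = K * exp(-rT) * N(-d2) - S_0 * exp(-qT) * N(-d1)
N(-d1) = 0.46939323; N(-d2) = 0.61953356
P = 9.9700 * 0.99925028 * 0.61953356 - 9.5400 * 1.00000000 * 0.46939323 = 1.6941

Answer: Price = 1.6941


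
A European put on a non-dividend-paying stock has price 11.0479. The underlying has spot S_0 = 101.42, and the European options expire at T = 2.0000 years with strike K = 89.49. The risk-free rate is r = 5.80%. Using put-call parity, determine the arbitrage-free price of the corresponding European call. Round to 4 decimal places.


Put-call parity: C - P = S_0 * exp(-qT) - K * exp(-rT).
S_0 * exp(-qT) = 101.4200 * 1.00000000 = 101.42000000
K * exp(-rT) = 89.4900 * 0.89047522 = 79.68862773
C = P + S*exp(-qT) - K*exp(-rT)
C = 11.0479 + 101.42000000 - 79.68862773 = 32.7793

Answer: Call price = 32.7793


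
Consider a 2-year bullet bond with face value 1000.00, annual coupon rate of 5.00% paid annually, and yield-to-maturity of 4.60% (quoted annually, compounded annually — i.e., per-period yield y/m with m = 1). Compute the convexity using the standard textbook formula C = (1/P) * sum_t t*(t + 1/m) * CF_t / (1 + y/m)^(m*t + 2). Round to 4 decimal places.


Answer: Convexity = 5.3104

Derivation:
Coupon per period c = face * coupon_rate / m = 50.000000
Periods per year m = 1; per-period yield y/m = 0.046000
Number of cashflows N = 2
Cashflows (t years, CF_t, discount factor 1/(1+y/m)^(m*t), PV):
  t = 1.0000: CF_t = 50.000000, DF = 0.956023, PV = 47.801147
  t = 2.0000: CF_t = 1050.000000, DF = 0.913980, PV = 959.678864
Price P = sum_t PV_t = 1007.480011
Convexity numerator sum_t t*(t + 1/m) * CF_t / (1+y/m)^(m*t + 2):
  t = 1.0000: term = 87.378573
  t = 2.0000: term = 5262.762983
Convexity = (1/P) * sum = 5350.141556 / 1007.480011 = 5.310420


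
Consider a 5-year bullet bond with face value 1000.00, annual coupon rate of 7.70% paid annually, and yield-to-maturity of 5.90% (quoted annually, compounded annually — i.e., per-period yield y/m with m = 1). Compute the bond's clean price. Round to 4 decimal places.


Answer: Price = 1076.0293

Derivation:
Coupon per period c = face * coupon_rate / m = 77.000000
Periods per year m = 1; per-period yield y/m = 0.059000
Number of cashflows N = 5
Cashflows (t years, CF_t, discount factor 1/(1+y/m)^(m*t), PV):
  t = 1.0000: CF_t = 77.000000, DF = 0.944287, PV = 72.710104
  t = 2.0000: CF_t = 77.000000, DF = 0.891678, PV = 68.659210
  t = 3.0000: CF_t = 77.000000, DF = 0.842000, PV = 64.834004
  t = 4.0000: CF_t = 77.000000, DF = 0.795090, PV = 61.221911
  t = 5.0000: CF_t = 1077.000000, DF = 0.750793, PV = 808.604032
Price P = sum_t PV_t = 1076.029262


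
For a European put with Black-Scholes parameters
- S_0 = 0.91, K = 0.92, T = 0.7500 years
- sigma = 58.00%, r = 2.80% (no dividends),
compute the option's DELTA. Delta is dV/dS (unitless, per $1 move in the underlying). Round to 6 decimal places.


Answer: Delta = -0.393120

Derivation:
d1 = 0.2711972079; d2 = -0.2310975263
phi(d1) = 0.3845380651; exp(-qT) = 1.0000000000; exp(-rT) = 0.9792189646
N(-d1) = 0.3931196801
Delta = -exp(-qT) * N(-d1) = -1.0000000000 * 0.3931196801 = -0.393120


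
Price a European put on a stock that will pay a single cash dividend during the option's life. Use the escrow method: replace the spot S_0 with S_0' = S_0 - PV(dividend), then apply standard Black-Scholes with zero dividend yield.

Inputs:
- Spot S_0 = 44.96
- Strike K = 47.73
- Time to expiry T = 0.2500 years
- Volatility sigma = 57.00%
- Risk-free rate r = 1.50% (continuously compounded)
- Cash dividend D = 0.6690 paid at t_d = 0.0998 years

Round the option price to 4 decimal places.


Answer: Price = 6.9928

Derivation:
PV(D) = D * exp(-r * t_d) = 0.6690 * 0.99850412 = 0.66799926
S_0' = S_0 - PV(D) = 44.9600 - 0.66799926 = 44.29200074
d1 = (ln(S_0'/K) + (r + sigma^2/2)*T) / (sigma*sqrt(T)) = -0.10664400
d2 = d1 - sigma*sqrt(T) = -0.39164400
exp(-rT) = 0.99625702
N(-d1) = 0.54246430; N(-d2) = 0.65233936
P = K * exp(-rT) * N(-d2) - S_0' * N(-d1) = 47.7300 * 0.99625702 * 0.65233936 - 44.29200074 * 0.54246430 = 6.9928


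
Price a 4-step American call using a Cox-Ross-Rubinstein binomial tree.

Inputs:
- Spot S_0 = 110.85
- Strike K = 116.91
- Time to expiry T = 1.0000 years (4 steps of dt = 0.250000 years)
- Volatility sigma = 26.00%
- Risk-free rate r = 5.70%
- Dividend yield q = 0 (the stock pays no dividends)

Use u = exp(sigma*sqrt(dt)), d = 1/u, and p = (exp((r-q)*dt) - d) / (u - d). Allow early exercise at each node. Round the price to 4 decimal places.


dt = T/N = 0.250000
u = exp(sigma*sqrt(dt)) = 1.138828; d = 1/u = 0.878095
p = (exp((r-q)*dt) - d) / (u - d) = 0.522591
Discount per step: exp(-r*dt) = 0.985851
Stock lattice S(k, i) with i counting down-moves:
  k=0: S(0,0) = 110.8500
  k=1: S(1,0) = 126.2391; S(1,1) = 97.3369
  k=2: S(2,0) = 143.7647; S(2,1) = 110.8500; S(2,2) = 85.4711
  k=3: S(3,0) = 163.7233; S(3,1) = 126.2391; S(3,2) = 97.3369; S(3,3) = 75.0518
  k=4: S(4,0) = 186.4528; S(4,1) = 143.7647; S(4,2) = 110.8500; S(4,3) = 85.4711; S(4,4) = 65.9026
Terminal payoffs V(N, i) = max(S_T - K, 0):
  V(4,0) = 69.542765; V(4,1) = 26.854700; V(4,2) = 0.000000; V(4,3) = 0.000000; V(4,4) = 0.000000
Backward induction: V(k, i) = exp(-r*dt) * [p * V(k+1, i) + (1-p) * V(k+1, i+1)]; then take max(V_cont, immediate exercise) for American.
  V(3,0) = exp(-r*dt) * [p*69.542765 + (1-p)*26.854700] = 48.467475; exercise = 46.813321; V(3,0) = max -> 48.467475
  V(3,1) = exp(-r*dt) * [p*26.854700 + (1-p)*0.000000] = 13.835447; exercise = 9.329126; V(3,1) = max -> 13.835447
  V(3,2) = exp(-r*dt) * [p*0.000000 + (1-p)*0.000000] = 0.000000; exercise = 0.000000; V(3,2) = max -> 0.000000
  V(3,3) = exp(-r*dt) * [p*0.000000 + (1-p)*0.000000] = 0.000000; exercise = 0.000000; V(3,3) = max -> 0.000000
  V(2,0) = exp(-r*dt) * [p*48.467475 + (1-p)*13.835447] = 31.481988; exercise = 26.854700; V(2,0) = max -> 31.481988
  V(2,1) = exp(-r*dt) * [p*13.835447 + (1-p)*0.000000] = 7.127973; exercise = 0.000000; V(2,1) = max -> 7.127973
  V(2,2) = exp(-r*dt) * [p*0.000000 + (1-p)*0.000000] = 0.000000; exercise = 0.000000; V(2,2) = max -> 0.000000
  V(1,0) = exp(-r*dt) * [p*31.481988 + (1-p)*7.127973] = 19.574223; exercise = 9.329126; V(1,0) = max -> 19.574223
  V(1,1) = exp(-r*dt) * [p*7.127973 + (1-p)*0.000000] = 3.672307; exercise = 0.000000; V(1,1) = max -> 3.672307
  V(0,0) = exp(-r*dt) * [p*19.574223 + (1-p)*3.672307] = 11.812958; exercise = 0.000000; V(0,0) = max -> 11.812958

Answer: Price = V(0,0) = 11.8130


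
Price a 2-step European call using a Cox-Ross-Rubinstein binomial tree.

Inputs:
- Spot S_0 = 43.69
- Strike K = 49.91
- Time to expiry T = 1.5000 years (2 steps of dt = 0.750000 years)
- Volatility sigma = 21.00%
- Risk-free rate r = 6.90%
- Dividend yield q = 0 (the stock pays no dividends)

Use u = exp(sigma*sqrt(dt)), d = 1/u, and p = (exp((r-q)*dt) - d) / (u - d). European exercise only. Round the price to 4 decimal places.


Answer: Price = V(0,0) = 4.2007

Derivation:
dt = T/N = 0.750000
u = exp(sigma*sqrt(dt)) = 1.199453; d = 1/u = 0.833714
p = (exp((r-q)*dt) - d) / (u - d) = 0.599878
Discount per step: exp(-r*dt) = 0.949566
Stock lattice S(k, i) with i counting down-moves:
  k=0: S(0,0) = 43.6900
  k=1: S(1,0) = 52.4041; S(1,1) = 36.4249
  k=2: S(2,0) = 62.8562; S(2,1) = 43.6900; S(2,2) = 30.3680
Terminal payoffs V(N, i) = max(S_T - K, 0):
  V(2,0) = 12.946221; V(2,1) = 0.000000; V(2,2) = 0.000000
Backward induction: V(k, i) = exp(-r*dt) * [p * V(k+1, i) + (1-p) * V(k+1, i+1)].
  V(1,0) = exp(-r*dt) * [p*12.946221 + (1-p)*0.000000] = 7.374477
  V(1,1) = exp(-r*dt) * [p*0.000000 + (1-p)*0.000000] = 0.000000
  V(0,0) = exp(-r*dt) * [p*7.374477 + (1-p)*0.000000] = 4.200679


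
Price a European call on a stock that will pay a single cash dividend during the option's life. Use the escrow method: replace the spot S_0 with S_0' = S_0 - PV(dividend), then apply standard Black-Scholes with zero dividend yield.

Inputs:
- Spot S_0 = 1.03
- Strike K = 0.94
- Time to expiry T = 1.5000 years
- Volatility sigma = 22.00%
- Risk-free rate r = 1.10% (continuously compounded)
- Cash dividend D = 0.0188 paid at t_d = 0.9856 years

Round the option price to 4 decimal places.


PV(D) = D * exp(-r * t_d) = 0.0188 * 0.98921696 = 0.01859728
S_0' = S_0 - PV(D) = 1.0300 - 0.01859728 = 1.01140272
d1 = (ln(S_0'/K) + (r + sigma^2/2)*T) / (sigma*sqrt(T)) = 0.46768035
d2 = d1 - sigma*sqrt(T) = 0.19823648
exp(-rT) = 0.98363538
N(d1) = 0.67999340; N(d2) = 0.57856998
C = S_0' * N(d1) - K * exp(-rT) * N(d2) = 1.01140272 * 0.67999340 - 0.9400 * 0.98363538 * 0.57856998 = 0.1528

Answer: Price = 0.1528


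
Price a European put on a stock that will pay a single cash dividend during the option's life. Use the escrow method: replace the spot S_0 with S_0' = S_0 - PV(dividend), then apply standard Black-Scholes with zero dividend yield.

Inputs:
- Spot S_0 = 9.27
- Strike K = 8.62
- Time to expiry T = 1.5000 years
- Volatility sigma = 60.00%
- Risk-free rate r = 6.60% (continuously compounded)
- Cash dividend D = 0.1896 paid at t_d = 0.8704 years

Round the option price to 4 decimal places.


Answer: Price = 1.8300

Derivation:
PV(D) = D * exp(-r * t_d) = 0.1896 * 0.94417250 = 0.17901511
S_0' = S_0 - PV(D) = 9.2700 - 0.17901511 = 9.09098489
d1 = (ln(S_0'/K) + (r + sigma^2/2)*T) / (sigma*sqrt(T)) = 0.57453893
d2 = d1 - sigma*sqrt(T) = -0.16030799
exp(-rT) = 0.90574271
N(-d1) = 0.28280158; N(-d2) = 0.56368077
P = K * exp(-rT) * N(-d2) - S_0' * N(-d1) = 8.6200 * 0.90574271 * 0.56368077 - 9.09098489 * 0.28280158 = 1.8300


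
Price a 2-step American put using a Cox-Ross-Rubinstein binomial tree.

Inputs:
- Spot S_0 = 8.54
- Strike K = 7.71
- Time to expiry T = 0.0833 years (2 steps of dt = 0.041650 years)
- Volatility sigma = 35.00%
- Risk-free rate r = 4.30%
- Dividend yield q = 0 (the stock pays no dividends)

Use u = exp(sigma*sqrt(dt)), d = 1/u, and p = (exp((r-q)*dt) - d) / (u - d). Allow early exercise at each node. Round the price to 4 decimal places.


Answer: Price = V(0,0) = 0.0781

Derivation:
dt = T/N = 0.041650
u = exp(sigma*sqrt(dt)) = 1.074042; d = 1/u = 0.931062
p = (exp((r-q)*dt) - d) / (u - d) = 0.494687
Discount per step: exp(-r*dt) = 0.998211
Stock lattice S(k, i) with i counting down-moves:
  k=0: S(0,0) = 8.5400
  k=1: S(1,0) = 9.1723; S(1,1) = 7.9513
  k=2: S(2,0) = 9.8515; S(2,1) = 8.5400; S(2,2) = 7.4031
Terminal payoffs V(N, i) = max(K - S_T, 0):
  V(2,0) = 0.000000; V(2,1) = 0.000000; V(2,2) = 0.306871
Backward induction: V(k, i) = exp(-r*dt) * [p * V(k+1, i) + (1-p) * V(k+1, i+1)]; then take max(V_cont, immediate exercise) for American.
  V(1,0) = exp(-r*dt) * [p*0.000000 + (1-p)*0.000000] = 0.000000; exercise = 0.000000; V(1,0) = max -> 0.000000
  V(1,1) = exp(-r*dt) * [p*0.000000 + (1-p)*0.306871] = 0.154789; exercise = 0.000000; V(1,1) = max -> 0.154789
  V(0,0) = exp(-r*dt) * [p*0.000000 + (1-p)*0.154789] = 0.078077; exercise = 0.000000; V(0,0) = max -> 0.078077


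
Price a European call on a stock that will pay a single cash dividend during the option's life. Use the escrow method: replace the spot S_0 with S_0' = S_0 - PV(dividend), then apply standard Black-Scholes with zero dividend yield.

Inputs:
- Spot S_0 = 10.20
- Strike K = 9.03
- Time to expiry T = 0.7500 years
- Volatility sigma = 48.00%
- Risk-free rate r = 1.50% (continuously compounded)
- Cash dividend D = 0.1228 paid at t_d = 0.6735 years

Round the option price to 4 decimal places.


Answer: Price = 2.2044

Derivation:
PV(D) = D * exp(-r * t_d) = 0.1228 * 0.98994836 = 0.12156566
S_0' = S_0 - PV(D) = 10.2000 - 0.12156566 = 10.07843434
d1 = (ln(S_0'/K) + (r + sigma^2/2)*T) / (sigma*sqrt(T)) = 0.49915674
d2 = d1 - sigma*sqrt(T) = 0.08346455
exp(-rT) = 0.98881304
N(d1) = 0.69116552; N(d2) = 0.53325892
C = S_0' * N(d1) - K * exp(-rT) * N(d2) = 10.07843434 * 0.69116552 - 9.0300 * 0.98881304 * 0.53325892 = 2.2044


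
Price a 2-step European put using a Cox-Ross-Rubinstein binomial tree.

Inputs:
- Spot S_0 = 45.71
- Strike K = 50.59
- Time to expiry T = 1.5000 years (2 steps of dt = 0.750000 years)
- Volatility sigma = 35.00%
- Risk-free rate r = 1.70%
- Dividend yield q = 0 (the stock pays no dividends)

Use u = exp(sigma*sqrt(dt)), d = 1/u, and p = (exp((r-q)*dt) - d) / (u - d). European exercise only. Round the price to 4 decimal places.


dt = T/N = 0.750000
u = exp(sigma*sqrt(dt)) = 1.354062; d = 1/u = 0.738519
p = (exp((r-q)*dt) - d) / (u - d) = 0.445644
Discount per step: exp(-r*dt) = 0.987331
Stock lattice S(k, i) with i counting down-moves:
  k=0: S(0,0) = 45.7100
  k=1: S(1,0) = 61.8942; S(1,1) = 33.7577
  k=2: S(2,0) = 83.8085; S(2,1) = 45.7100; S(2,2) = 24.9307
Terminal payoffs V(N, i) = max(K - S_T, 0):
  V(2,0) = 0.000000; V(2,1) = 4.880000; V(2,2) = 25.659317
Backward induction: V(k, i) = exp(-r*dt) * [p * V(k+1, i) + (1-p) * V(k+1, i+1)].
  V(1,0) = exp(-r*dt) * [p*0.000000 + (1-p)*4.880000] = 2.670986
  V(1,1) = exp(-r*dt) * [p*4.880000 + (1-p)*25.659317] = 16.191384
  V(0,0) = exp(-r*dt) * [p*2.670986 + (1-p)*16.191384] = 10.037309

Answer: Price = V(0,0) = 10.0373


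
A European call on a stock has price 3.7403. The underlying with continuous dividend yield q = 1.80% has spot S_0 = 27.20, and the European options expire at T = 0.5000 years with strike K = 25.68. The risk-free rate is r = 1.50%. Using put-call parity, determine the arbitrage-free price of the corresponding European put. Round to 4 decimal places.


Answer: Put price = 2.2721

Derivation:
Put-call parity: C - P = S_0 * exp(-qT) - K * exp(-rT).
S_0 * exp(-qT) = 27.2000 * 0.99104038 = 26.95629830
K * exp(-rT) = 25.6800 * 0.99252805 = 25.48812045
P = C - S*exp(-qT) + K*exp(-rT)
P = 3.7403 - 26.95629830 + 25.48812045 = 2.2721


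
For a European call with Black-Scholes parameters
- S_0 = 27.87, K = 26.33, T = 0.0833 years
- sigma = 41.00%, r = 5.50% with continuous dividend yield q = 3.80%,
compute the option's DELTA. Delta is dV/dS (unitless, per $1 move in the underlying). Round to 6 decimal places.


d1 = 0.5514882619; d2 = 0.4331551304
phi(d1) = 0.3426628757; exp(-qT) = 0.9968396046; exp(-rT) = 0.9954289791
N(d1) = 0.7093504944
Delta = exp(-qT) * N(d1) = 0.9968396046 * 0.7093504944 = 0.707109

Answer: Delta = 0.707109


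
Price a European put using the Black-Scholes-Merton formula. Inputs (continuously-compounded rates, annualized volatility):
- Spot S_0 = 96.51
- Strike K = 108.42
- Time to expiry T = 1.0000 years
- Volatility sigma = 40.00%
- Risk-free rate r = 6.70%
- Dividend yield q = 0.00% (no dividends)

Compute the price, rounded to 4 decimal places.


Answer: Price = 18.2454

Derivation:
d1 = (ln(S/K) + (r - q + 0.5*sigma^2) * T) / (sigma * sqrt(T)) = 0.07658514
d2 = d1 - sigma * sqrt(T) = -0.32341486
exp(-rT) = 0.93519520; exp(-qT) = 1.00000000
P = K * exp(-rT) * N(-d2) - S_0 * exp(-qT) * N(-d1)
N(-d1) = 0.46947679; N(-d2) = 0.62680946
P = 108.4200 * 0.93519520 * 0.62680946 - 96.5100 * 1.00000000 * 0.46947679 = 18.2454


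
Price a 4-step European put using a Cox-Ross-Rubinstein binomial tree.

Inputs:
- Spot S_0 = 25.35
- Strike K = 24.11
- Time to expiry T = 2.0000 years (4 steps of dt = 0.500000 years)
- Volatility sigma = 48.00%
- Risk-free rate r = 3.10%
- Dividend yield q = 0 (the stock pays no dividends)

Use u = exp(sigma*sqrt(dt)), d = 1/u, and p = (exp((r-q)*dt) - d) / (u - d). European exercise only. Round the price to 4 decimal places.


Answer: Price = V(0,0) = 4.9265

Derivation:
dt = T/N = 0.500000
u = exp(sigma*sqrt(dt)) = 1.404121; d = 1/u = 0.712189
p = (exp((r-q)*dt) - d) / (u - d) = 0.438528
Discount per step: exp(-r*dt) = 0.984620
Stock lattice S(k, i) with i counting down-moves:
  k=0: S(0,0) = 25.3500
  k=1: S(1,0) = 35.5945; S(1,1) = 18.0540
  k=2: S(2,0) = 49.9789; S(2,1) = 25.3500; S(2,2) = 12.8579
  k=3: S(3,0) = 70.1764; S(3,1) = 35.5945; S(3,2) = 18.0540; S(3,3) = 9.1572
  k=4: S(4,0) = 98.5362; S(4,1) = 49.9789; S(4,2) = 25.3500; S(4,3) = 12.8579; S(4,4) = 6.5217
Terminal payoffs V(N, i) = max(K - S_T, 0):
  V(4,0) = 0.000000; V(4,1) = 0.000000; V(4,2) = 0.000000; V(4,3) = 11.252128; V(4,4) = 17.588309
Backward induction: V(k, i) = exp(-r*dt) * [p * V(k+1, i) + (1-p) * V(k+1, i+1)].
  V(3,0) = exp(-r*dt) * [p*0.000000 + (1-p)*0.000000] = 0.000000
  V(3,1) = exp(-r*dt) * [p*0.000000 + (1-p)*0.000000] = 0.000000
  V(3,2) = exp(-r*dt) * [p*0.000000 + (1-p)*11.252128] = 6.220584
  V(3,3) = exp(-r*dt) * [p*11.252128 + (1-p)*17.588309] = 14.581935
  V(2,0) = exp(-r*dt) * [p*0.000000 + (1-p)*0.000000] = 0.000000
  V(2,1) = exp(-r*dt) * [p*0.000000 + (1-p)*6.220584] = 3.438964
  V(2,2) = exp(-r*dt) * [p*6.220584 + (1-p)*14.581935] = 10.747366
  V(1,0) = exp(-r*dt) * [p*0.000000 + (1-p)*3.438964] = 1.901184
  V(1,1) = exp(-r*dt) * [p*3.438964 + (1-p)*10.747366] = 7.426420
  V(0,0) = exp(-r*dt) * [p*1.901184 + (1-p)*7.426420] = 4.926493


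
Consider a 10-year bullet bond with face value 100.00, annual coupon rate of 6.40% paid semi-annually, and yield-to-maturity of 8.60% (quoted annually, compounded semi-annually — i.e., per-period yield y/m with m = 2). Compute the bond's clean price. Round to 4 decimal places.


Coupon per period c = face * coupon_rate / m = 3.200000
Periods per year m = 2; per-period yield y/m = 0.043000
Number of cashflows N = 20
Cashflows (t years, CF_t, discount factor 1/(1+y/m)^(m*t), PV):
  t = 0.5000: CF_t = 3.200000, DF = 0.958773, PV = 3.068073
  t = 1.0000: CF_t = 3.200000, DF = 0.919245, PV = 2.941585
  t = 1.5000: CF_t = 3.200000, DF = 0.881347, PV = 2.820311
  t = 2.0000: CF_t = 3.200000, DF = 0.845012, PV = 2.704038
  t = 2.5000: CF_t = 3.200000, DF = 0.810174, PV = 2.592558
  t = 3.0000: CF_t = 3.200000, DF = 0.776773, PV = 2.485674
  t = 3.5000: CF_t = 3.200000, DF = 0.744749, PV = 2.383196
  t = 4.0000: CF_t = 3.200000, DF = 0.714045, PV = 2.284944
  t = 4.5000: CF_t = 3.200000, DF = 0.684607, PV = 2.190742
  t = 5.0000: CF_t = 3.200000, DF = 0.656382, PV = 2.100424
  t = 5.5000: CF_t = 3.200000, DF = 0.629322, PV = 2.013829
  t = 6.0000: CF_t = 3.200000, DF = 0.603376, PV = 1.930804
  t = 6.5000: CF_t = 3.200000, DF = 0.578501, PV = 1.851203
  t = 7.0000: CF_t = 3.200000, DF = 0.554651, PV = 1.774883
  t = 7.5000: CF_t = 3.200000, DF = 0.531784, PV = 1.701709
  t = 8.0000: CF_t = 3.200000, DF = 0.509860, PV = 1.631552
  t = 8.5000: CF_t = 3.200000, DF = 0.488840, PV = 1.564288
  t = 9.0000: CF_t = 3.200000, DF = 0.468687, PV = 1.499797
  t = 9.5000: CF_t = 3.200000, DF = 0.449364, PV = 1.437964
  t = 10.0000: CF_t = 103.200000, DF = 0.430838, PV = 44.462464
Price P = sum_t PV_t = 85.440038

Answer: Price = 85.4400


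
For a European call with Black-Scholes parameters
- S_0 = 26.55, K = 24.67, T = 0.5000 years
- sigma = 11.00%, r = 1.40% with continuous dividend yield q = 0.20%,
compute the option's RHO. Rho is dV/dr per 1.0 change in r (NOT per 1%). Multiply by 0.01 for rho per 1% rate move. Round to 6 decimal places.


d1 = 1.0602335569; d2 = 0.9824518109
phi(d1) = 0.2274133185; exp(-qT) = 0.9990004998; exp(-rT) = 0.9930244429
N(d2) = 0.8370613439
Rho = K*T*exp(-rT)*N(d2) = 24.6700 * 0.5000 * 0.9930244429 * 0.8370613439 = 10.253128

Answer: Rho = 10.253128


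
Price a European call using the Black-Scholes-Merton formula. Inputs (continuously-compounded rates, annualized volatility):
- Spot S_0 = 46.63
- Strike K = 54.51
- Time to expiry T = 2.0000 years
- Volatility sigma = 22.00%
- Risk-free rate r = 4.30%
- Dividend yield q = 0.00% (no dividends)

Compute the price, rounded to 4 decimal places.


d1 = (ln(S/K) + (r - q + 0.5*sigma^2) * T) / (sigma * sqrt(T)) = -0.06987520
d2 = d1 - sigma * sqrt(T) = -0.38100218
exp(-rT) = 0.91759423; exp(-qT) = 1.00000000
C = S_0 * exp(-qT) * N(d1) - K * exp(-rT) * N(d2)
N(d1) = 0.47214650; N(d2) = 0.35160081
C = 46.6300 * 1.00000000 * 0.47214650 - 54.5100 * 0.91759423 * 0.35160081 = 4.4298

Answer: Price = 4.4298


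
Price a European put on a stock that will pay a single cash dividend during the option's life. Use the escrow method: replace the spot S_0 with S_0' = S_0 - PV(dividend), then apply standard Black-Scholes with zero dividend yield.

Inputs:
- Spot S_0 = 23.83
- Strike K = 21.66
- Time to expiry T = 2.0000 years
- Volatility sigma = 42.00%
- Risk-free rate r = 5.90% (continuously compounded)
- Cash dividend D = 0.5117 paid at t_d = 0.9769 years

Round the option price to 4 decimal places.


PV(D) = D * exp(-r * t_d) = 0.5117 * 0.94399246 = 0.48304094
S_0' = S_0 - PV(D) = 23.8300 - 0.48304094 = 23.34695906
d1 = (ln(S_0'/K) + (r + sigma^2/2)*T) / (sigma*sqrt(T)) = 0.62191641
d2 = d1 - sigma*sqrt(T) = 0.02794671
exp(-rT) = 0.88869605
N(-d1) = 0.26699842; N(-d2) = 0.48885233
P = K * exp(-rT) * N(-d2) - S_0' * N(-d1) = 21.6600 * 0.88869605 * 0.48885233 - 23.34695906 * 0.26699842 = 3.1764

Answer: Price = 3.1764
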